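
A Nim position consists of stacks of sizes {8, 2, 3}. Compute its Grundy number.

9

Bitwise XOR of the heap sizes:
  1000  (8)
  0010  (2)
  0011  (3)
  ----
  1001  (9)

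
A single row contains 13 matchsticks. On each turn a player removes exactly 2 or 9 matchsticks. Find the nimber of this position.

1

Compute g(0), g(1), … for moves {2, 9}:
k:     0  1  2  3  4  5  6  7  8  9 10 11 12 13
g(k):  0  0  1  1  0  0  1  1  0  2  1  0  0  1
So g(13) = 1.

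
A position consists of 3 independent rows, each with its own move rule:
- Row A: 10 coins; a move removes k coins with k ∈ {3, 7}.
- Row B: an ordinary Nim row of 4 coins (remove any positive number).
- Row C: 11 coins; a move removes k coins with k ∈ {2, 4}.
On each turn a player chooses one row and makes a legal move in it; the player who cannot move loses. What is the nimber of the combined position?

Build the Grundy sequence for row A with g(k) = mex{g(k−s) : s ∈ {3, 7}, s ≤ k}:
g(0) = mex{} = 0
g(1) = mex{} = 0
g(2) = mex{} = 0
g(3) = mex{0} = 1
g(4) = mex{0} = 1
g(5) = mex{0} = 1
g(6) = mex{1} = 0
g(7) = mex{0,1} = 2
g(8) = mex{0,1} = 2
g(9) = mex{0} = 1
g(10) = mex{1,2} = 0
So g(10) = 0.
Row B is a plain Nim row of size 4, so its Grundy value is 4.
For row C, compute g(0), g(1), … with moves {2, 4}:
g(0) = mex{} = 0
g(1) = mex{} = 0
g(2) = mex{0} = 1
g(3) = mex{0} = 1
g(4) = mex{0,1} = 2
g(5) = mex{0,1} = 2
g(6) = mex{1,2} = 0
g(7) = mex{1,2} = 0
g(8) = mex{0,2} = 1
g(9) = mex{0,2} = 1
g(10) = mex{0,1} = 2
g(11) = mex{0,1} = 2
So g(11) = 2.
By the Sprague-Grundy theorem, the Grundy value of a sum of independent games is the XOR of the component values.
Combined value = 0 ⊕ 4 ⊕ 2 = 6.

6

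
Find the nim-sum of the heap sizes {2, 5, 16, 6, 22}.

Compute the nim-sum pairwise:
2 ^ 5 = 7
7 ^ 16 = 23
23 ^ 6 = 17
17 ^ 22 = 7

7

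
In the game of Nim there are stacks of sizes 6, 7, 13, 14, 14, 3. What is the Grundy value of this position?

15

Compute the nim-sum pairwise:
6 ⊕ 7 = 1
1 ⊕ 13 = 12
12 ⊕ 14 = 2
2 ⊕ 14 = 12
12 ⊕ 3 = 15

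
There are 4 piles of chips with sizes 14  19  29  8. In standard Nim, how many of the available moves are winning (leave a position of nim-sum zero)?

3

Nim-sum: 14 ⊕ 19 ⊕ 29 ⊕ 8 = 8.
The overall nim-sum is X = 8. A pile of size p has a winning move iff p XOR X < p (reduce it to p XOR X).
  14: 14 XOR 8 = 6 < 14 — winning move (to 6).
  19: 19 XOR 8 = 27 ≥ 19 — no move.
  29: 29 XOR 8 = 21 < 29 — winning move (to 21).
  8: 8 XOR 8 = 0 < 8 — winning move (to 0).
That gives 3 winning moves.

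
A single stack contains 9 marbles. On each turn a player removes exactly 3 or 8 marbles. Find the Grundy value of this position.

1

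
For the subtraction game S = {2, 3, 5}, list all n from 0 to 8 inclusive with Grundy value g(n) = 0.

0, 1, 7, 8

Grundy values for subtraction set {2, 3, 5}:
k:     0  1  2  3  4  5  6  7  8
g(k):  0  0  1  1  2  2  3  0  0
The P-positions (g = 0) in 0..8 are 0, 1, 7, 8.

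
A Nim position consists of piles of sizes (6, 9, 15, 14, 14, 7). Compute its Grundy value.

Compute the nim-sum pairwise:
6 ⊕ 9 = 15
15 ⊕ 15 = 0
0 ⊕ 14 = 14
14 ⊕ 14 = 0
0 ⊕ 7 = 7

7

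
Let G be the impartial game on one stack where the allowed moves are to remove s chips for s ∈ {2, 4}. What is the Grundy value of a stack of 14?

Grundy values for subtraction set {2, 4}:
k:     0  1  2  3  4  5  6  7  8  9 10 11 12 13 14
g(k):  0  0  1  1  2  2  0  0  1  1  2  2  0  0  1
So g(14) = 1.

1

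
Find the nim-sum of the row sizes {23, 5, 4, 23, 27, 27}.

Nim-sum: 23 XOR 5 XOR 4 XOR 23 XOR 27 XOR 27 = 1.

1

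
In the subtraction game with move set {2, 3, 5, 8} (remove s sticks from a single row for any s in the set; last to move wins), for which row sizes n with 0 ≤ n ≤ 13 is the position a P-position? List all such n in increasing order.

0, 1, 7, 11

Build the Grundy sequence with g(k) = mex{g(k−s) : s ∈ {2, 3, 5, 8}, s ≤ k}:
k:     0  1  2  3  4  5  6  7  8  9 10 11 12 13
g(k):  0  0  1  1  2  2  3  0  4  1  3  0  4  1
The P-positions (g = 0) in 0..13 are 0, 1, 7, 11.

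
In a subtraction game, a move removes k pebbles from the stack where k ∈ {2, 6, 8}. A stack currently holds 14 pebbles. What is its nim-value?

0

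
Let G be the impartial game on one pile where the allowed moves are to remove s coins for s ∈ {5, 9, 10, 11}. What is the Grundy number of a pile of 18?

0

Compute g(0), g(1), … for moves {5, 9, 10, 11}:
k:     0  1  2  3  4  5  6  7  8  9 10 11 12 13 14 15 16 17 18
g(k):  0  0  0  0  0  1  1  1  1  1  2  2  2  2  2  3  0  0  0
So g(18) = 0.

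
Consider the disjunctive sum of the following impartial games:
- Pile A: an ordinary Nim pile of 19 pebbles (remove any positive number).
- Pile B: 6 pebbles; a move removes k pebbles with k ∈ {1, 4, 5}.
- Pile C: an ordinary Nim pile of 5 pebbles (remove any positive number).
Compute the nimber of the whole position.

20

Pile A is a plain Nim pile of size 19, so its Grundy value is 19.
Grundy values for pile B (subtraction set {1, 4, 5}):
k:     0  1  2  3  4  5  6
g(k):  0  1  0  1  2  3  2
So g(6) = 2.
Pile C is a plain Nim pile of size 5, so its Grundy value is 5.
The value of a disjunctive sum is the nim-sum of the parts.
Combined value = 19 XOR 2 XOR 5 = 20.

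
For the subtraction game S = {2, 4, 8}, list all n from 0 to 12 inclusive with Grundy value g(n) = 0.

0, 1, 6, 7, 12

Build the Grundy sequence with g(k) = mex{g(k−s) : s ∈ {2, 4, 8}, s ≤ k}:
g(0) = mex{} = 0
g(1) = mex{} = 0
g(2) = mex{0} = 1
g(3) = mex{0} = 1
g(4) = mex{0,1} = 2
g(5) = mex{0,1} = 2
g(6) = mex{1,2} = 0
g(7) = mex{1,2} = 0
g(8) = mex{0,2} = 1
g(9) = mex{0,2} = 1
g(10) = mex{0,1} = 2
g(11) = mex{0,1} = 2
g(12) = mex{1,2} = 0
The P-positions (g = 0) in 0..12 are 0, 1, 6, 7, 12.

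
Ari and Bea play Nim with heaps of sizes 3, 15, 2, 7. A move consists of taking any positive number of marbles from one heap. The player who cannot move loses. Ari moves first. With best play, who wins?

Nim-sum: 3 ⊕ 15 ⊕ 2 ⊕ 7 = 9.
The nim-sum is 9 ≠ 0, so this is an N-position: the player to move can win; Ari has a winning move.

Ari wins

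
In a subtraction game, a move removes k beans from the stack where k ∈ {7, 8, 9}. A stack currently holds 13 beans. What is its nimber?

1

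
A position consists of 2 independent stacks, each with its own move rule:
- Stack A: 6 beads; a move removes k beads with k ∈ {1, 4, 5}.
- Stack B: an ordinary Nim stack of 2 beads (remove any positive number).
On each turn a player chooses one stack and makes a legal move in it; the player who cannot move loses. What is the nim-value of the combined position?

For stack A, compute g(0), g(1), … with moves {1, 4, 5}:
g(0) = mex{} = 0
g(1) = mex{0} = 1
g(2) = mex{1} = 0
g(3) = mex{0} = 1
g(4) = mex{0,1} = 2
g(5) = mex{0,1,2} = 3
g(6) = mex{0,1,3} = 2
So g(6) = 2.
Stack B is a plain Nim stack of size 2, so its Grundy value is 2.
By the Sprague-Grundy theorem, the Grundy value of a sum of independent games is the XOR of the component values.
Combined value = 2 ⊕ 2 = 0.

0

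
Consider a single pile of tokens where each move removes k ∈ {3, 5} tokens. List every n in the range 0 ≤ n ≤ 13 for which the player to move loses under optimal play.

0, 1, 2, 8, 9, 10

Build the Grundy sequence with g(k) = mex{g(k−s) : s ∈ {3, 5}, s ≤ k}:
g(0) = mex{} = 0
g(1) = mex{} = 0
g(2) = mex{} = 0
g(3) = mex{0} = 1
g(4) = mex{0} = 1
g(5) = mex{0} = 1
g(6) = mex{0,1} = 2
g(7) = mex{0,1} = 2
g(8) = mex{1} = 0
g(9) = mex{1,2} = 0
g(10) = mex{1,2} = 0
g(11) = mex{0,2} = 1
g(12) = mex{0,2} = 1
g(13) = mex{0} = 1
The P-positions (g = 0) in 0..13 are 0, 1, 2, 8, 9, 10.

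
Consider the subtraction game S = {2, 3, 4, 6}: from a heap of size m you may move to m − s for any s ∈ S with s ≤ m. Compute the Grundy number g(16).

Build the Grundy sequence with g(k) = mex{g(k−s) : s ∈ {2, 3, 4, 6}, s ≤ k}:
k:     0  1  2  3  4  5  6  7  8  9 10 11 12 13 14 15 16
g(k):  0  0  1  1  2  2  3  3  0  0  1  1  2  2  3  3  0
So g(16) = 0.

0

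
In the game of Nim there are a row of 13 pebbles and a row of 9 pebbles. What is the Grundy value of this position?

Compute the nim-sum pairwise:
13 XOR 9 = 4

4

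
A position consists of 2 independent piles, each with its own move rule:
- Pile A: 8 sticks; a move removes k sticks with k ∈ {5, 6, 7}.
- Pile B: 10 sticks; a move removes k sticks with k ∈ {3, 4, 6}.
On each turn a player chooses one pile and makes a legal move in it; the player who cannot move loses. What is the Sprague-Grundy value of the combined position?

Grundy values for pile A (subtraction set {5, 6, 7}):
g(0) = mex{} = 0
g(1) = mex{} = 0
g(2) = mex{} = 0
g(3) = mex{} = 0
g(4) = mex{} = 0
g(5) = mex{0} = 1
g(6) = mex{0} = 1
g(7) = mex{0} = 1
g(8) = mex{0} = 1
So g(8) = 1.
For pile B, compute g(0), g(1), … with moves {3, 4, 6}:
g(0) = mex{} = 0
g(1) = mex{} = 0
g(2) = mex{} = 0
g(3) = mex{0} = 1
g(4) = mex{0} = 1
g(5) = mex{0} = 1
g(6) = mex{0,1} = 2
g(7) = mex{0,1} = 2
g(8) = mex{0,1} = 2
g(9) = mex{1,2} = 0
g(10) = mex{1,2} = 0
So g(10) = 0.
By the Sprague-Grundy theorem, the Grundy value of a sum of independent games is the XOR of the component values.
Combined value = 1 ⊕ 0 = 1.

1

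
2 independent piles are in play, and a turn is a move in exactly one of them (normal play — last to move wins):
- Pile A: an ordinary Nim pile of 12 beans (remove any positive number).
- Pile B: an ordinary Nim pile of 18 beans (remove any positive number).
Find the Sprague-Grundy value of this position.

Pile A is a plain Nim pile of size 12, so its Grundy value is 12.
Pile B is a plain Nim pile of size 18, so its Grundy value is 18.
The value of a disjunctive sum is the nim-sum of the parts.
Combined value = 12 XOR 18 = 30.

30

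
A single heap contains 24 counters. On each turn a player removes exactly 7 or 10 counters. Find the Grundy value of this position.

Build the Grundy sequence with g(k) = mex{g(k−s) : s ∈ {7, 10}, s ≤ k}:
k:     0  1  2  3  4  5  6  7  8  9 10 11 12 13 14 15 16 17 18 19 20 21 22 23 24
g(k):  0  0  0  0  0  0  0  1  1  1  1  1  1  1  2  2  2  0  0  0  0  0  0  0  1
So g(24) = 1.

1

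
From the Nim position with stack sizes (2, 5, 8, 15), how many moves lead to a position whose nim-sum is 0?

Nim-sum: 2 ⊕ 5 ⊕ 8 ⊕ 15 = 0.
The nim-sum is already 0, so every move leaves a nonzero nim-sum — there are no winning moves.

0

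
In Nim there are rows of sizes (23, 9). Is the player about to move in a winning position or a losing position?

Nim-sum: 23 ⊕ 9 = 30.
The nim-sum is 30 ≠ 0, so this is an N-position: the player to move can win.

Winning position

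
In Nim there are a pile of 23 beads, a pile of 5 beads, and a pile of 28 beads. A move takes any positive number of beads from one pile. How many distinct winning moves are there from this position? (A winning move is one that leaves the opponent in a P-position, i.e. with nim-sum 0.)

Nim-sum: 23 ⊕ 5 ⊕ 28 = 14.
The overall nim-sum is X = 14. A pile of size p has a winning move iff p XOR X < p (reduce it to p XOR X).
  23: 23 XOR 14 = 25 ≥ 23 — no move.
  5: 5 XOR 14 = 11 ≥ 5 — no move.
  28: 28 XOR 14 = 18 < 28 — winning move (to 18).
That gives 1 winning move.

1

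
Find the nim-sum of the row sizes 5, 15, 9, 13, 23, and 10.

Compute the nim-sum pairwise:
5 XOR 15 = 10
10 XOR 9 = 3
3 XOR 13 = 14
14 XOR 23 = 25
25 XOR 10 = 19

19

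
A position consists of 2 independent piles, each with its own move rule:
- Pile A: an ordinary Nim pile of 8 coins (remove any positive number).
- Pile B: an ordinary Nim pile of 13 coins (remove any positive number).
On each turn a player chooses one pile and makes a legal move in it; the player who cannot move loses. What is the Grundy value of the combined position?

5

Pile A is a plain Nim pile of size 8, so its Grundy value is 8.
Pile B is a plain Nim pile of size 13, so its Grundy value is 13.
By the Sprague-Grundy theorem, the Grundy value of a sum of independent games is the XOR of the component values.
Combined value = 8 ⊕ 13 = 5.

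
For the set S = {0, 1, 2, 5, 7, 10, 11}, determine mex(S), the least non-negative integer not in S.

3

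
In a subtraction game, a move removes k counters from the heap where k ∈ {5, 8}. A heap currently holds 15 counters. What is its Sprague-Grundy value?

0

Build the Grundy sequence with g(k) = mex{g(k−s) : s ∈ {5, 8}, s ≤ k}:
k:     0  1  2  3  4  5  6  7  8  9 10 11 12 13 14 15
g(k):  0  0  0  0  0  1  1  1  1  1  2  2  2  0  0  0
So g(15) = 0.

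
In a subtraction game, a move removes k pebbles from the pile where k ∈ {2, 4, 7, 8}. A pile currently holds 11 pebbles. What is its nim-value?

Grundy values for subtraction set {2, 4, 7, 8}:
k:     0  1  2  3  4  5  6  7  8  9 10 11
g(k):  0  0  1  1  2  2  0  3  1  4  2  0
So g(11) = 0.

0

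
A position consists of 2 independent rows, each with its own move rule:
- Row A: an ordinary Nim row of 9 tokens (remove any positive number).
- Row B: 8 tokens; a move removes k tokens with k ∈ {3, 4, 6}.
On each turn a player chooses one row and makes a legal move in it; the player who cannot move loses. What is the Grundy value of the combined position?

Row A is a plain Nim row of size 9, so its Grundy value is 9.
Build the Grundy sequence for row B with g(k) = mex{g(k−s) : s ∈ {3, 4, 6}, s ≤ k}:
k:     0  1  2  3  4  5  6  7  8
g(k):  0  0  0  1  1  1  2  2  2
So g(8) = 2.
By the Sprague-Grundy theorem, the Grundy value of a sum of independent games is the XOR of the component values.
Combined value = 9 ⊕ 2 = 11.

11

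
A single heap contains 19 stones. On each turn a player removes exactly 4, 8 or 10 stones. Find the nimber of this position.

1

Grundy values for subtraction set {4, 8, 10}:
k:     0  1  2  3  4  5  6  7  8  9 10 11 12 13 14 15 16 17 18 19
g(k):  0  0  0  0  1  1  1  1  2  2  2  2  3  3  0  0  0  0  1  1
So g(19) = 1.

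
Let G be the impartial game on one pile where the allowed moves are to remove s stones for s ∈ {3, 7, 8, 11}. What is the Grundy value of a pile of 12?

2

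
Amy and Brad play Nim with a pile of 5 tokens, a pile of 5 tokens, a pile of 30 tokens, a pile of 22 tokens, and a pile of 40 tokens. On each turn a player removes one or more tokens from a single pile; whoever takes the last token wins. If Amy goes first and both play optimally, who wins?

Compute the nim-sum pairwise:
5 XOR 5 = 0
0 XOR 30 = 30
30 XOR 22 = 8
8 XOR 40 = 32
The nim-sum is 32 ≠ 0, so this is an N-position: the player to move can win; Amy has a winning move.

Amy wins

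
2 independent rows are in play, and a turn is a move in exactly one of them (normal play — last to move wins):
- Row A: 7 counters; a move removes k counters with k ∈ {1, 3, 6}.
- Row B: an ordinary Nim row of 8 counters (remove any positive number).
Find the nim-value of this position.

Build the Grundy sequence for row A with g(k) = mex{g(k−s) : s ∈ {1, 3, 6}, s ≤ k}:
g(0) = mex{} = 0
g(1) = mex{0} = 1
g(2) = mex{1} = 0
g(3) = mex{0} = 1
g(4) = mex{1} = 0
g(5) = mex{0} = 1
g(6) = mex{0,1} = 2
g(7) = mex{0,1,2} = 3
So g(7) = 3.
Row B is a plain Nim row of size 8, so its Grundy value is 8.
By the Sprague-Grundy theorem, the Grundy value of a sum of independent games is the XOR of the component values.
Combined value = 3 ⊕ 8 = 11.

11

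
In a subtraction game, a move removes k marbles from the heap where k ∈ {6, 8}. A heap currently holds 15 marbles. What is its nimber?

0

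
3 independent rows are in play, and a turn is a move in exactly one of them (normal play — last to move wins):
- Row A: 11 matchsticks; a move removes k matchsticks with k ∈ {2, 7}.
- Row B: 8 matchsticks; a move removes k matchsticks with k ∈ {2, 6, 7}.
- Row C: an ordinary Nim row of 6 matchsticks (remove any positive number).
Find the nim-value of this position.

5

For row A, compute g(0), g(1), … with moves {2, 7}:
g(0) = mex{} = 0
g(1) = mex{} = 0
g(2) = mex{0} = 1
g(3) = mex{0} = 1
g(4) = mex{1} = 0
g(5) = mex{1} = 0
g(6) = mex{0} = 1
g(7) = mex{0} = 1
g(8) = mex{0,1} = 2
g(9) = mex{1} = 0
g(10) = mex{1,2} = 0
g(11) = mex{0} = 1
So g(11) = 1.
Build the Grundy sequence for row B with g(k) = mex{g(k−s) : s ∈ {2, 6, 7}, s ≤ k}:
g(0) = mex{} = 0
g(1) = mex{} = 0
g(2) = mex{0} = 1
g(3) = mex{0} = 1
g(4) = mex{1} = 0
g(5) = mex{1} = 0
g(6) = mex{0} = 1
g(7) = mex{0} = 1
g(8) = mex{0,1} = 2
So g(8) = 2.
Row C is a plain Nim row of size 6, so its Grundy value is 6.
The value of a disjunctive sum is the nim-sum of the parts.
Combined value = 1 ⊕ 2 ⊕ 6 = 5.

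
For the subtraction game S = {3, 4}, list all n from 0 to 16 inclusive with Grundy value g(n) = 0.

0, 1, 2, 7, 8, 9, 14, 15, 16

Build the Grundy sequence with g(k) = mex{g(k−s) : s ∈ {3, 4}, s ≤ k}:
k:     0  1  2  3  4  5  6  7  8  9 10 11 12 13 14 15 16
g(k):  0  0  0  1  1  1  2  0  0  0  1  1  1  2  0  0  0
The P-positions (g = 0) in 0..16 are 0, 1, 2, 7, 8, 9, 14, 15, 16.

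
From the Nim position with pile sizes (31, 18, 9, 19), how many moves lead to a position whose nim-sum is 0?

3

In binary:
  11111  (31)
  10010  (18)
  01001  (9)
  10011  (19)
  -----
  10111  (23)
The overall nim-sum is X = 23. A pile of size p has a winning move iff p XOR X < p (reduce it to p XOR X).
  31: 31 XOR 23 = 8 < 31 — winning move (to 8).
  18: 18 XOR 23 = 5 < 18 — winning move (to 5).
  9: 9 XOR 23 = 30 ≥ 9 — no move.
  19: 19 XOR 23 = 4 < 19 — winning move (to 4).
That gives 3 winning moves.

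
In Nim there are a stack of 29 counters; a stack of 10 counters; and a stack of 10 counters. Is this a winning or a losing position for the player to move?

Nim-sum: 29 ⊕ 10 ⊕ 10 = 29.
The nim-sum is 29 ≠ 0, so this is an N-position: the player to move can win.

Winning position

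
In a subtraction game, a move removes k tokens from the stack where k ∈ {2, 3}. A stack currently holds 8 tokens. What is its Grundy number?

Build the Grundy sequence with g(k) = mex{g(k−s) : s ∈ {2, 3}, s ≤ k}:
g(0) = mex{} = 0
g(1) = mex{} = 0
g(2) = mex{0} = 1
g(3) = mex{0} = 1
g(4) = mex{0,1} = 2
g(5) = mex{1} = 0
g(6) = mex{1,2} = 0
g(7) = mex{0,2} = 1
g(8) = mex{0} = 1
So g(8) = 1.

1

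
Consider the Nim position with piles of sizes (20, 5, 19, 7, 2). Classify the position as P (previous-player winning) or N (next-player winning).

N-position

Write each in binary and XOR column by column:
  10100  (20)
  00101  (5)
  10011  (19)
  00111  (7)
  00010  (2)
  -----
  00111  (7)
The nim-sum is 7 ≠ 0, so this is an N-position: the player to move can win.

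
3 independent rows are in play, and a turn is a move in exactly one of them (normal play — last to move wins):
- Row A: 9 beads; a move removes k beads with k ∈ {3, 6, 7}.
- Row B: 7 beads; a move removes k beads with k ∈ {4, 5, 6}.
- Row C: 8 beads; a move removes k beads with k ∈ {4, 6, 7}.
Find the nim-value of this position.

0

For row A, compute g(0), g(1), … with moves {3, 6, 7}:
g(0) = mex{} = 0
g(1) = mex{} = 0
g(2) = mex{} = 0
g(3) = mex{0} = 1
g(4) = mex{0} = 1
g(5) = mex{0} = 1
g(6) = mex{0,1} = 2
g(7) = mex{0,1} = 2
g(8) = mex{0,1} = 2
g(9) = mex{0,1,2} = 3
So g(9) = 3.
Build the Grundy sequence for row B with g(k) = mex{g(k−s) : s ∈ {4, 5, 6}, s ≤ k}:
k:     0  1  2  3  4  5  6  7
g(k):  0  0  0  0  1  1  1  1
So g(7) = 1.
Grundy values for row C (subtraction set {4, 6, 7}):
k:     0  1  2  3  4  5  6  7  8
g(k):  0  0  0  0  1  1  1  1  2
So g(8) = 2.
The value of a disjunctive sum is the nim-sum of the parts.
Combined value = 3 ⊕ 1 ⊕ 2 = 0.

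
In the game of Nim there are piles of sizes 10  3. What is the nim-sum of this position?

9

Write each in binary and XOR column by column:
  1010  (10)
  0011  (3)
  ----
  1001  (9)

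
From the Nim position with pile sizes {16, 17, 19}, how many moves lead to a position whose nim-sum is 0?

Compute the nim-sum pairwise:
16 ⊕ 17 = 1
1 ⊕ 19 = 18
The overall nim-sum is X = 18. A pile of size p has a winning move iff p XOR X < p (reduce it to p XOR X).
  16: 16 XOR 18 = 2 < 16 — winning move (to 2).
  17: 17 XOR 18 = 3 < 17 — winning move (to 3).
  19: 19 XOR 18 = 1 < 19 — winning move (to 1).
That gives 3 winning moves.

3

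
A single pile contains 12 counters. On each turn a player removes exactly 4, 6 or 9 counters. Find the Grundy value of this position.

3

Grundy values for subtraction set {4, 6, 9}:
k:     0  1  2  3  4  5  6  7  8  9 10 11 12
g(k):  0  0  0  0  1  1  1  1  2  2  2  2  3
So g(12) = 3.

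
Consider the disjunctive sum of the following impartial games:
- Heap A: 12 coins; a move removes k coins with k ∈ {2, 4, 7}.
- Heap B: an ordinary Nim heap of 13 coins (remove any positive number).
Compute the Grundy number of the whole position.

13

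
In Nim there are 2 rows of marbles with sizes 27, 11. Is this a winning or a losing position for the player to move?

Nim-sum: 27 XOR 11 = 16.
The nim-sum is 16 ≠ 0, so this is an N-position: the player to move can win.

Winning position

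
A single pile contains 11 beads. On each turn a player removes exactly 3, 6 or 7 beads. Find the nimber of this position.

Compute g(0), g(1), … for moves {3, 6, 7}:
g(0) = mex{} = 0
g(1) = mex{} = 0
g(2) = mex{} = 0
g(3) = mex{0} = 1
g(4) = mex{0} = 1
g(5) = mex{0} = 1
g(6) = mex{0,1} = 2
g(7) = mex{0,1} = 2
g(8) = mex{0,1} = 2
g(9) = mex{0,1,2} = 3
g(10) = mex{1,2} = 0
g(11) = mex{1,2} = 0
So g(11) = 0.

0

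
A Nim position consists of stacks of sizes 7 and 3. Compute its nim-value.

4

In binary:
  111  (7)
  011  (3)
  ---
  100  (4)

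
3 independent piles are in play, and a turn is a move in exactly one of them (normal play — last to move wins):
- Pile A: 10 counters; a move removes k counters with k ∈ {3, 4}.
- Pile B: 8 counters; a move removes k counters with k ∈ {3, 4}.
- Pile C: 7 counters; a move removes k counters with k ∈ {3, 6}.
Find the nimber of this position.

For pile A, compute g(0), g(1), … with moves {3, 4}:
k:     0  1  2  3  4  5  6  7  8  9 10
g(k):  0  0  0  1  1  1  2  0  0  0  1
So g(10) = 1.
For pile B, compute g(0), g(1), … with moves {3, 4}:
g(0) = mex{} = 0
g(1) = mex{} = 0
g(2) = mex{} = 0
g(3) = mex{0} = 1
g(4) = mex{0} = 1
g(5) = mex{0} = 1
g(6) = mex{0,1} = 2
g(7) = mex{1} = 0
g(8) = mex{1} = 0
So g(8) = 0.
Grundy values for pile C (subtraction set {3, 6}):
g(0) = mex{} = 0
g(1) = mex{} = 0
g(2) = mex{} = 0
g(3) = mex{0} = 1
g(4) = mex{0} = 1
g(5) = mex{0} = 1
g(6) = mex{0,1} = 2
g(7) = mex{0,1} = 2
So g(7) = 2.
By the Sprague-Grundy theorem, the Grundy value of a sum of independent games is the XOR of the component values.
Combined value = 1 XOR 0 XOR 2 = 3.

3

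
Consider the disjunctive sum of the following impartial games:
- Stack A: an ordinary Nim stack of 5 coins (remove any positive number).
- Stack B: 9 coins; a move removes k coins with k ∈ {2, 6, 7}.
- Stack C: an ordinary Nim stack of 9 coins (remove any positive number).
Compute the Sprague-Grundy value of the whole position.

Stack A is a plain Nim stack of size 5, so its Grundy value is 5.
Build the Grundy sequence for stack B with g(k) = mex{g(k−s) : s ∈ {2, 6, 7}, s ≤ k}:
k:     0  1  2  3  4  5  6  7  8  9
g(k):  0  0  1  1  0  0  1  1  2  0
So g(9) = 0.
Stack C is a plain Nim stack of size 9, so its Grundy value is 9.
By the Sprague-Grundy theorem, the Grundy value of a sum of independent games is the XOR of the component values.
Combined value = 5 ⊕ 0 ⊕ 9 = 12.

12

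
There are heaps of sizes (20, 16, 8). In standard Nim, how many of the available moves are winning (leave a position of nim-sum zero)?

Nim-sum: 20 XOR 16 XOR 8 = 12.
The overall nim-sum is X = 12. A heap of size p has a winning move iff p XOR X < p (reduce it to p XOR X).
  20: 20 XOR 12 = 24 ≥ 20 — no move.
  16: 16 XOR 12 = 28 ≥ 16 — no move.
  8: 8 XOR 12 = 4 < 8 — winning move (to 4).
That gives 1 winning move.

1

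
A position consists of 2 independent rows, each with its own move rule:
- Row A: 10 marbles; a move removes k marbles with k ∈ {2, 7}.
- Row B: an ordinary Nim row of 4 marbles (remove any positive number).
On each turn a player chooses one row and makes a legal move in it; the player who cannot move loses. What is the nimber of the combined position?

For row A, compute g(0), g(1), … with moves {2, 7}:
g(0) = mex{} = 0
g(1) = mex{} = 0
g(2) = mex{0} = 1
g(3) = mex{0} = 1
g(4) = mex{1} = 0
g(5) = mex{1} = 0
g(6) = mex{0} = 1
g(7) = mex{0} = 1
g(8) = mex{0,1} = 2
g(9) = mex{1} = 0
g(10) = mex{1,2} = 0
So g(10) = 0.
Row B is a plain Nim row of size 4, so its Grundy value is 4.
The value of a disjunctive sum is the nim-sum of the parts.
Combined value = 0 ⊕ 4 = 4.

4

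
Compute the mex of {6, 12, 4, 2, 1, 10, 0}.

The values 0, 1, 2 are all present; 3 is the first non-negative integer missing from the set.

3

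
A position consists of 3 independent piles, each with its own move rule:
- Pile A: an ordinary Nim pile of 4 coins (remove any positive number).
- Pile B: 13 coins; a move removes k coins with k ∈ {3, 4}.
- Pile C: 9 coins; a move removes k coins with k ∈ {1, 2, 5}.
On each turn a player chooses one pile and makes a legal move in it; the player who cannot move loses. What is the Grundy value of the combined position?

6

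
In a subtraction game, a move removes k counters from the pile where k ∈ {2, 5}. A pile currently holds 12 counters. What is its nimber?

Build the Grundy sequence with g(k) = mex{g(k−s) : s ∈ {2, 5}, s ≤ k}:
g(0) = mex{} = 0
g(1) = mex{} = 0
g(2) = mex{0} = 1
g(3) = mex{0} = 1
g(4) = mex{1} = 0
g(5) = mex{0,1} = 2
g(6) = mex{0} = 1
g(7) = mex{1,2} = 0
g(8) = mex{1} = 0
g(9) = mex{0} = 1
g(10) = mex{0,2} = 1
g(11) = mex{1} = 0
g(12) = mex{0,1} = 2
So g(12) = 2.

2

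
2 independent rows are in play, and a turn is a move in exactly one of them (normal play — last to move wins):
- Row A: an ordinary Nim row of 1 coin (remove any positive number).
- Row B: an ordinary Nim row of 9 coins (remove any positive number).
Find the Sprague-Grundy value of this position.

8

Row A is a plain Nim row of size 1, so its Grundy value is 1.
Row B is a plain Nim row of size 9, so its Grundy value is 9.
By the Sprague-Grundy theorem, the Grundy value of a sum of independent games is the XOR of the component values.
Combined value = 1 ⊕ 9 = 8.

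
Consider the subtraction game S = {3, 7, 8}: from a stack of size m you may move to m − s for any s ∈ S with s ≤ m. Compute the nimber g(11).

Compute g(0), g(1), … for moves {3, 7, 8}:
k:     0  1  2  3  4  5  6  7  8  9 10 11
g(k):  0  0  0  1  1  1  0  2  2  1  3  0
So g(11) = 0.

0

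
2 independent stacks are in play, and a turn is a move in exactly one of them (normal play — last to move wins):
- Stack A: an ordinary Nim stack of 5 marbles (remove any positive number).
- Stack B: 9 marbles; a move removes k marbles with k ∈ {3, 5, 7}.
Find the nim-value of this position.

6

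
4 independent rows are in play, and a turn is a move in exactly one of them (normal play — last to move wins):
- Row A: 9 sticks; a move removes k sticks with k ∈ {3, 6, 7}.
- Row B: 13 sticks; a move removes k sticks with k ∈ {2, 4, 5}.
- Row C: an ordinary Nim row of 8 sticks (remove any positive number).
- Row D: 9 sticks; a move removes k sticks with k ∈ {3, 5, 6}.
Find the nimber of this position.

Build the Grundy sequence for row A with g(k) = mex{g(k−s) : s ∈ {3, 6, 7}, s ≤ k}:
g(0) = mex{} = 0
g(1) = mex{} = 0
g(2) = mex{} = 0
g(3) = mex{0} = 1
g(4) = mex{0} = 1
g(5) = mex{0} = 1
g(6) = mex{0,1} = 2
g(7) = mex{0,1} = 2
g(8) = mex{0,1} = 2
g(9) = mex{0,1,2} = 3
So g(9) = 3.
Grundy values for row B (subtraction set {2, 4, 5}):
g(0) = mex{} = 0
g(1) = mex{} = 0
g(2) = mex{0} = 1
g(3) = mex{0} = 1
g(4) = mex{0,1} = 2
g(5) = mex{0,1} = 2
g(6) = mex{0,1,2} = 3
g(7) = mex{1,2} = 0
g(8) = mex{1,2,3} = 0
g(9) = mex{0,2} = 1
g(10) = mex{0,2,3} = 1
g(11) = mex{0,1,3} = 2
g(12) = mex{0,1} = 2
g(13) = mex{0,1,2} = 3
So g(13) = 3.
Row C is a plain Nim row of size 8, so its Grundy value is 8.
Build the Grundy sequence for row D with g(k) = mex{g(k−s) : s ∈ {3, 5, 6}, s ≤ k}:
k:     0  1  2  3  4  5  6  7  8  9
g(k):  0  0  0  1  1  1  2  2  2  0
So g(9) = 0.
By the Sprague-Grundy theorem, the Grundy value of a sum of independent games is the XOR of the component values.
Combined value = 3 ⊕ 3 ⊕ 8 ⊕ 0 = 8.

8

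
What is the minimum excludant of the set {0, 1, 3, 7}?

The values 0, 1 are all present; 2 is the first non-negative integer missing from the set.

2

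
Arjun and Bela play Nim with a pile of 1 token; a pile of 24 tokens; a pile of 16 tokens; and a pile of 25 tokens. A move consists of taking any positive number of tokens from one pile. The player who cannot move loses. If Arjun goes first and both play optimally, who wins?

Arjun wins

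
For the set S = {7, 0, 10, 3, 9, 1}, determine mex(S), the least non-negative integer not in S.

The values 0, 1 are all present; 2 is the first non-negative integer missing from the set.

2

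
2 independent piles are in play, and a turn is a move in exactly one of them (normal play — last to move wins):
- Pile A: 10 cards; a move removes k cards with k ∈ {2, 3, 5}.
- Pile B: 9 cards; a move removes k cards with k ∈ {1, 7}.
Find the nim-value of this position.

0

Grundy values for pile A (subtraction set {2, 3, 5}):
g(0) = mex{} = 0
g(1) = mex{} = 0
g(2) = mex{0} = 1
g(3) = mex{0} = 1
g(4) = mex{0,1} = 2
g(5) = mex{0,1} = 2
g(6) = mex{0,1,2} = 3
g(7) = mex{1,2} = 0
g(8) = mex{1,2,3} = 0
g(9) = mex{0,2,3} = 1
g(10) = mex{0,2} = 1
So g(10) = 1.
For pile B, compute g(0), g(1), … with moves {1, 7}:
k:     0  1  2  3  4  5  6  7  8  9
g(k):  0  1  0  1  0  1  0  1  0  1
So g(9) = 1.
By the Sprague-Grundy theorem, the Grundy value of a sum of independent games is the XOR of the component values.
Combined value = 1 XOR 1 = 0.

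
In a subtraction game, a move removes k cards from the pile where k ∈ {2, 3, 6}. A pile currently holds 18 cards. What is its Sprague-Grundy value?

Compute g(0), g(1), … for moves {2, 3, 6}:
k:     0  1  2  3  4  5  6  7  8  9 10 11 12 13 14 15 16 17 18
g(k):  0  0  1  1  2  0  3  1  2  0  0  1  1  2  0  3  1  2  0
So g(18) = 0.

0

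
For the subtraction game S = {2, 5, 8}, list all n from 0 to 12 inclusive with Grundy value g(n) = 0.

0, 1, 4, 7, 10, 11

Grundy values for subtraction set {2, 5, 8}:
g(0) = mex{} = 0
g(1) = mex{} = 0
g(2) = mex{0} = 1
g(3) = mex{0} = 1
g(4) = mex{1} = 0
g(5) = mex{0,1} = 2
g(6) = mex{0} = 1
g(7) = mex{1,2} = 0
g(8) = mex{0,1} = 2
g(9) = mex{0} = 1
g(10) = mex{1,2} = 0
g(11) = mex{1} = 0
g(12) = mex{0} = 1
The P-positions (g = 0) in 0..12 are 0, 1, 4, 7, 10, 11.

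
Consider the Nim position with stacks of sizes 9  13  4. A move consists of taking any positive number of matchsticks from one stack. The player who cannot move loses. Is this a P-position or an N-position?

Compute the nim-sum pairwise:
9 ⊕ 13 = 4
4 ⊕ 4 = 0
The nim-sum is 0, so this is a P-position: the player to move is in a losing position under optimal play.

P-position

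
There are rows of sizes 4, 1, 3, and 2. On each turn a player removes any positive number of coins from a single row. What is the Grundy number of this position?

4

Compute the nim-sum pairwise:
4 XOR 1 = 5
5 XOR 3 = 6
6 XOR 2 = 4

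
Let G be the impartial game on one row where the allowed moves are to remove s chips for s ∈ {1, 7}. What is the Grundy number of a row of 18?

Compute g(0), g(1), … for moves {1, 7}:
k:     0  1  2  3  4  5  6  7  8  9 10 11 12 13 14 15 16 17 18
g(k):  0  1  0  1  0  1  0  1  0  1  0  1  0  1  0  1  0  1  0
So g(18) = 0.

0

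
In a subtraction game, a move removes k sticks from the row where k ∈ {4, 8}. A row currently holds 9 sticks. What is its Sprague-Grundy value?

Build the Grundy sequence with g(k) = mex{g(k−s) : s ∈ {4, 8}, s ≤ k}:
g(0) = mex{} = 0
g(1) = mex{} = 0
g(2) = mex{} = 0
g(3) = mex{} = 0
g(4) = mex{0} = 1
g(5) = mex{0} = 1
g(6) = mex{0} = 1
g(7) = mex{0} = 1
g(8) = mex{0,1} = 2
g(9) = mex{0,1} = 2
So g(9) = 2.

2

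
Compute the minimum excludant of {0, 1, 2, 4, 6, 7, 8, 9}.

3

The values 0, 1, 2 are all present; 3 is the first non-negative integer missing from the set.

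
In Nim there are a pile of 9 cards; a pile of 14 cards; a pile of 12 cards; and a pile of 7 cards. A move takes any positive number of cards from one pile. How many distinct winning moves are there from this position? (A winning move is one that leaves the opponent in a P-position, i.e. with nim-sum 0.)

3

Compute the nim-sum pairwise:
9 ⊕ 14 = 7
7 ⊕ 12 = 11
11 ⊕ 7 = 12
The overall nim-sum is X = 12. A pile of size p has a winning move iff p XOR X < p (reduce it to p XOR X).
  9: 9 XOR 12 = 5 < 9 — winning move (to 5).
  14: 14 XOR 12 = 2 < 14 — winning move (to 2).
  12: 12 XOR 12 = 0 < 12 — winning move (to 0).
  7: 7 XOR 12 = 11 ≥ 7 — no move.
That gives 3 winning moves.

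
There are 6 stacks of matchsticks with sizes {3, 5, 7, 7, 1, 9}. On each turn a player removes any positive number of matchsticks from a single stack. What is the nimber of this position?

Compute the nim-sum pairwise:
3 ^ 5 = 6
6 ^ 7 = 1
1 ^ 7 = 6
6 ^ 1 = 7
7 ^ 9 = 14

14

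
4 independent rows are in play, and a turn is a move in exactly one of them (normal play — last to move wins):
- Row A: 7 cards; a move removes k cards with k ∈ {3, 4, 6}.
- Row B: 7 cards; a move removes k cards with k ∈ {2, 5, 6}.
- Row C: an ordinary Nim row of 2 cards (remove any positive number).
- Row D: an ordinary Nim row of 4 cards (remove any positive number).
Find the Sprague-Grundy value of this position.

Grundy values for row A (subtraction set {3, 4, 6}):
g(0) = mex{} = 0
g(1) = mex{} = 0
g(2) = mex{} = 0
g(3) = mex{0} = 1
g(4) = mex{0} = 1
g(5) = mex{0} = 1
g(6) = mex{0,1} = 2
g(7) = mex{0,1} = 2
So g(7) = 2.
For row B, compute g(0), g(1), … with moves {2, 5, 6}:
g(0) = mex{} = 0
g(1) = mex{} = 0
g(2) = mex{0} = 1
g(3) = mex{0} = 1
g(4) = mex{1} = 0
g(5) = mex{0,1} = 2
g(6) = mex{0} = 1
g(7) = mex{0,1,2} = 3
So g(7) = 3.
Row C is a plain Nim row of size 2, so its Grundy value is 2.
Row D is a plain Nim row of size 4, so its Grundy value is 4.
The value of a disjunctive sum is the nim-sum of the parts.
Combined value = 2 ⊕ 3 ⊕ 2 ⊕ 4 = 7.

7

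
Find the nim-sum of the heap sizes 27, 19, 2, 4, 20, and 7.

29

Nim-sum: 27 XOR 19 XOR 2 XOR 4 XOR 20 XOR 7 = 29.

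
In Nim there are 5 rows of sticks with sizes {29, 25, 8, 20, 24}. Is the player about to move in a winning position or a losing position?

Losing position

Compute the nim-sum pairwise:
29 ⊕ 25 = 4
4 ⊕ 8 = 12
12 ⊕ 20 = 24
24 ⊕ 24 = 0
The nim-sum is 0, so this is a P-position: the player to move is in a losing position under optimal play.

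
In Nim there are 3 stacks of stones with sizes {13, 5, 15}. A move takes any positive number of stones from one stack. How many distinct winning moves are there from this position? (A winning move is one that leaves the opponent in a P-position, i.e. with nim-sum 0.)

Compute the nim-sum pairwise:
13 ^ 5 = 8
8 ^ 15 = 7
The overall nim-sum is X = 7. A stack of size p has a winning move iff p XOR X < p (reduce it to p XOR X).
  13: 13 XOR 7 = 10 < 13 — winning move (to 10).
  5: 5 XOR 7 = 2 < 5 — winning move (to 2).
  15: 15 XOR 7 = 8 < 15 — winning move (to 8).
That gives 3 winning moves.

3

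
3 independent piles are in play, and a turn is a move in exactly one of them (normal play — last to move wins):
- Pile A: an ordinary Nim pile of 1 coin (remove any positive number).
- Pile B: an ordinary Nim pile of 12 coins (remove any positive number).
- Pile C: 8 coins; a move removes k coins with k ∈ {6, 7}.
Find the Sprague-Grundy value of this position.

12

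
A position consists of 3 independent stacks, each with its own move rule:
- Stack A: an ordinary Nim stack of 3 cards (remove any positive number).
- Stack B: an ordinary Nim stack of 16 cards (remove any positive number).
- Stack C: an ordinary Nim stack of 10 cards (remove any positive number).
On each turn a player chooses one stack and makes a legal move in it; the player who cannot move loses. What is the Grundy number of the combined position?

25

Stack A is a plain Nim stack of size 3, so its Grundy value is 3.
Stack B is a plain Nim stack of size 16, so its Grundy value is 16.
Stack C is a plain Nim stack of size 10, so its Grundy value is 10.
The value of a disjunctive sum is the nim-sum of the parts.
Combined value = 3 XOR 16 XOR 10 = 25.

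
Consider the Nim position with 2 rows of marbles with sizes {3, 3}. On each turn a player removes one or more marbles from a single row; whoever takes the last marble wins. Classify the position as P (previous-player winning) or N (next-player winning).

Write each in binary and XOR column by column:
  11  (3)
  11  (3)
  --
  00  (0)
The nim-sum is 0, so this is a P-position: the player to move is in a losing position under optimal play.

P-position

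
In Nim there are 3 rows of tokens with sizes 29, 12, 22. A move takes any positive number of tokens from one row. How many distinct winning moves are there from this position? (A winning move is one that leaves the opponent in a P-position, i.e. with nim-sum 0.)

3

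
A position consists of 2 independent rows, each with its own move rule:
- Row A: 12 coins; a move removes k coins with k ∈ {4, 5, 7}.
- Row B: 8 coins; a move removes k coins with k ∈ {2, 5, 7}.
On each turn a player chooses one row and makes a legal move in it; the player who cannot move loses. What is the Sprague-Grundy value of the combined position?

2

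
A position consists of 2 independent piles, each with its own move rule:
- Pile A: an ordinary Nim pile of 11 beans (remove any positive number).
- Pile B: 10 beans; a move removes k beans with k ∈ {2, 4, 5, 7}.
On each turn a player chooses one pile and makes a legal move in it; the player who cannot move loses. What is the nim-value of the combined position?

11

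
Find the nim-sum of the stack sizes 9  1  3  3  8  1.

Nim-sum: 9 ⊕ 1 ⊕ 3 ⊕ 3 ⊕ 8 ⊕ 1 = 1.

1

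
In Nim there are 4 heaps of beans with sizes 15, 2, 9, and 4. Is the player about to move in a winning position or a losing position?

Nim-sum: 15 XOR 2 XOR 9 XOR 4 = 0.
The nim-sum is 0, so this is a P-position: the player to move is in a losing position under optimal play.

Losing position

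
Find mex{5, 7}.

0 is not in the set, so the mex is 0.

0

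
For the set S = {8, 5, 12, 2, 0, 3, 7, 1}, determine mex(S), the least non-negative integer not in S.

4

The values 0, 1, 2, 3 are all present; 4 is the first non-negative integer missing from the set.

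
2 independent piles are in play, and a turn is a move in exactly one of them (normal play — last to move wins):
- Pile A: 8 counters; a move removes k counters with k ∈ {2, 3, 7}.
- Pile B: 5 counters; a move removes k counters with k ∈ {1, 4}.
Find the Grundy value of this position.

1

For pile A, compute g(0), g(1), … with moves {2, 3, 7}:
g(0) = mex{} = 0
g(1) = mex{} = 0
g(2) = mex{0} = 1
g(3) = mex{0} = 1
g(4) = mex{0,1} = 2
g(5) = mex{1} = 0
g(6) = mex{1,2} = 0
g(7) = mex{0,2} = 1
g(8) = mex{0} = 1
So g(8) = 1.
For pile B, compute g(0), g(1), … with moves {1, 4}:
g(0) = mex{} = 0
g(1) = mex{0} = 1
g(2) = mex{1} = 0
g(3) = mex{0} = 1
g(4) = mex{0,1} = 2
g(5) = mex{1,2} = 0
So g(5) = 0.
The value of a disjunctive sum is the nim-sum of the parts.
Combined value = 1 ⊕ 0 = 1.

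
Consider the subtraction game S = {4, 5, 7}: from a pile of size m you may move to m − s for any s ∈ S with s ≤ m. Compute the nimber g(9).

Build the Grundy sequence with g(k) = mex{g(k−s) : s ∈ {4, 5, 7}, s ≤ k}:
k:     0  1  2  3  4  5  6  7  8  9
g(k):  0  0  0  0  1  1  1  1  2  2
So g(9) = 2.

2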